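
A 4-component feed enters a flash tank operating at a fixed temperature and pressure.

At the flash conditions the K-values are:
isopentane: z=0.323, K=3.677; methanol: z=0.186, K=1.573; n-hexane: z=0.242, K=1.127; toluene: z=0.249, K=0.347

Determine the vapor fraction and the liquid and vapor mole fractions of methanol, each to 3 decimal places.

Material balance + equilibrium reduce to Σ zᵢ(Kᵢ−1)/(1+ψ(Kᵢ−1)) = 0.
Check two-phase: ΣzᵢKᵢ = 1.839 > 1 and Σzᵢ/Kᵢ = 1.138 > 1, so g(0) = 0.839 > 0 and g(1) = -0.138 < 0.
Iterate (Newton) starting at ψ = 0.5:
  ψ = 0.500: g = 0.2401, g' = -0.698 → ψ = 0.844
  ψ = 0.844: g = 0.0026, g' = -0.776 → ψ = 0.847
Converged at ψ = 0.847.
Compositions from xᵢ = zᵢ/(1+ψ(Kᵢ−1)), yᵢ = Kᵢxᵢ:
  isopentane: x = 0.099, y = 0.363
  methanol: x = 0.125, y = 0.197
  n-hexane: x = 0.218, y = 0.246
  toluene: x = 0.557, y = 0.193

ψ = 0.847, x_methanol = 0.125, y_methanol = 0.197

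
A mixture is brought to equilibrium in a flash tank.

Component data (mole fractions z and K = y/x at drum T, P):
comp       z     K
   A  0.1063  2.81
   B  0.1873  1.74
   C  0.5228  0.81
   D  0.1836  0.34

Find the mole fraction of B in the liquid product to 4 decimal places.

Material balance + equilibrium reduce to Σ zᵢ(Kᵢ−1)/(1+V/F(Kᵢ−1)) = 0.
g(0) = ΣzᵢKᵢ − 1 = 0.1105 and g(1) = 1 − Σzᵢ/Kᵢ = -0.3309, so a root lies in (0, 1).
Newton iteration, V/F⁰ = 0.35:
  V/F = 0.3500: g = -0.03611, g' = -0.3521 → V/F = 0.2475
  V/F = 0.2475: g = 0.00097, g' = -0.3744 → V/F = 0.2501
Converged at V/F = 0.2501.
Compositions from xᵢ = zᵢ/(1+V/F(Kᵢ−1)), yᵢ = Kᵢxᵢ:
  A: x = 0.0732, y = 0.2056
  B: x = 0.1581, y = 0.2750
  C: x = 0.5489, y = 0.4446
  D: x = 0.2199, y = 0.0748

x_B = 0.1581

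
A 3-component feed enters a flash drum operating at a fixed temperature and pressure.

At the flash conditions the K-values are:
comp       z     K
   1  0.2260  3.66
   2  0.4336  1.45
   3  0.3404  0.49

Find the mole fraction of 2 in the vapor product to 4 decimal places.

y_2 = 0.4489

Let β = V/F and solve Σ zᵢ(Kᵢ−1)/(1+β(Kᵢ−1)) = 0.
Check two-phase: ΣzᵢKᵢ = 1.6227 > 1 and Σzᵢ/Kᵢ = 1.0555 > 1, so g(0) = 0.6227 > 0 and g(1) = -0.0555 < 0.
Newton iteration, β⁰ = 0.52:
  β = 0.5200: g = 0.17411, g' = -0.5032 → β = 0.8660
  β = 0.8660: g = 0.01144, g' = -0.4760 → β = 0.8901
  β = 0.8901: g = -0.00008, g' = -0.4827 → β = 0.8899
Converged at β = 0.8899.
Compositions from xᵢ = zᵢ/(1+β(Kᵢ−1)), yᵢ = Kᵢxᵢ:
  1: x = 0.0671, y = 0.2457
  2: x = 0.3096, y = 0.4489
  3: x = 0.6233, y = 0.3054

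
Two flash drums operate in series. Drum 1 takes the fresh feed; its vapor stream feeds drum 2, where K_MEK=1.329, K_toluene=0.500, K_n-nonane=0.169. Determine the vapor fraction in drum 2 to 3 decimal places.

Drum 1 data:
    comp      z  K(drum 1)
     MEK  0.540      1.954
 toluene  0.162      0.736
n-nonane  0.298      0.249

Drum 1:
Let ψ₁ = V/F and solve Σ zᵢ(Kᵢ−1)/(1+ψ₁(Kᵢ−1)) = 0.
Check two-phase: ΣzᵢKᵢ = 1.249 > 1 and Σzᵢ/Kᵢ = 1.693 > 1, so g(0) = 0.249 > 0 and g(1) = -0.693 < 0.
Newton–Raphson from ψ₁ = 0.5:
  ψ₁ = 0.500: g = -0.0588, g' = -0.671 → ψ₁ = 0.412
  ψ₁ = 0.412: g = -0.0025, g' = -0.620 → ψ₁ = 0.408
Converged at ψ₁ = 0.408.
Drum-1 compositions:
  MEK: x = 0.389, y = 0.759
  toluene: x = 0.182, y = 0.134
  n-nonane: x = 0.430, y = 0.107
Drum-2 feed = drum-1 vapor: z₂ = (0.7593, 0.1336, 0.1070).
Drum 2:
Rachford–Rice: g(ψ₂) = Σ zᵢ(Kᵢ−1)/(1+ψ₂(Kᵢ−1)) = 0.
Check two-phase: ΣzᵢKᵢ = 1.094 > 1 and Σzᵢ/Kᵢ = 1.472 > 1, so g(0) = 0.094 > 0 and g(1) = -0.472 < 0.
Newton–Raphson from ψ₂ = 0.45:
  ψ₂ = 0.450: g = -0.0107, g' = -0.307 → ψ₂ = 0.415
  ψ₂ = 0.415: g = -0.0003, g' = -0.289 → ψ₂ = 0.414
Converged at ψ₂ = 0.414.
  MEK: x = 0.668, y = 0.888
  toluene: x = 0.169, y = 0.084
  n-nonane: x = 0.163, y = 0.028

V/F (drum 2) = 0.414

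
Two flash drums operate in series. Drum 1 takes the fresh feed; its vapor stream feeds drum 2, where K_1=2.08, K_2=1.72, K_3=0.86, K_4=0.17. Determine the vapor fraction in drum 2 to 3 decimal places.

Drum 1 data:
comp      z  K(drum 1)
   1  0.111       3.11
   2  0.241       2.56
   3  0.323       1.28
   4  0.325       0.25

Drum 1:
Newton iteration, ψ₁⁰ = 0.44:
  ψ₁ = 0.440: g = 0.0611, g' = -0.766 → ψ₁ = 0.520
  ψ₁ = 0.520: g = -0.0012, g' = -0.802 → ψ₁ = 0.518
Converged at ψ₁ = 0.518.
Drum-1 compositions:
  1: x = 0.053, y = 0.165
  2: x = 0.133, y = 0.341
  3: x = 0.282, y = 0.361
  4: x = 0.532, y = 0.133
Drum-2 feed = drum-1 vapor: z₂ = (0.1649, 0.3411, 0.3610, 0.1329).
Drum 2:
Rachford–Rice: g(ψ₂) = Σ zᵢ(Kᵢ−1)/(1+ψ₂(Kᵢ−1)) = 0.
g(0) = ΣzᵢKᵢ − 1 = 0.263 and g(1) = 1 − Σzᵢ/Kᵢ = -0.479, so a root lies in (0, 1).
Iterate (Newton) starting at ψ₂ = 0.5:
  ψ₂ = 0.500: g = 0.0533, g' = -0.452 → ψ₂ = 0.618
  ψ₂ = 0.618: g = -0.0050, g' = -0.548 → ψ₂ = 0.609
Converged at ψ₂ = 0.609.
  1: x = 0.099, y = 0.207
  2: x = 0.237, y = 0.408
  3: x = 0.395, y = 0.339
  4: x = 0.269, y = 0.046

V/F (drum 2) = 0.609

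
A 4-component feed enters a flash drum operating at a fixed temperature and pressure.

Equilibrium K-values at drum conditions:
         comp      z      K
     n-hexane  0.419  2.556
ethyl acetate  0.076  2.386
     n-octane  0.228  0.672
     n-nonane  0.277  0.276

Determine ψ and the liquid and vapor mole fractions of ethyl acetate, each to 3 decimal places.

ψ = 0.533, x_ethyl acetate = 0.044, y_ethyl acetate = 0.104

Let ψ = V/F and solve Σ zᵢ(Kᵢ−1)/(1+ψ(Kᵢ−1)) = 0.
g(0) = ΣzᵢKᵢ − 1 = 0.482 and g(1) = 1 − Σzᵢ/Kᵢ = -0.539, so a root lies in (0, 1).
Iterate (Newton) starting at ψ = 0.53:
  ψ = 0.530: g = 0.0021, g' = -0.771 → ψ = 0.533
Converged at ψ = 0.533.
Compositions from xᵢ = zᵢ/(1+ψ(Kᵢ−1)), yᵢ = Kᵢxᵢ:
  n-hexane: x = 0.229, y = 0.586
  ethyl acetate: x = 0.044, y = 0.104
  n-octane: x = 0.276, y = 0.186
  n-nonane: x = 0.451, y = 0.124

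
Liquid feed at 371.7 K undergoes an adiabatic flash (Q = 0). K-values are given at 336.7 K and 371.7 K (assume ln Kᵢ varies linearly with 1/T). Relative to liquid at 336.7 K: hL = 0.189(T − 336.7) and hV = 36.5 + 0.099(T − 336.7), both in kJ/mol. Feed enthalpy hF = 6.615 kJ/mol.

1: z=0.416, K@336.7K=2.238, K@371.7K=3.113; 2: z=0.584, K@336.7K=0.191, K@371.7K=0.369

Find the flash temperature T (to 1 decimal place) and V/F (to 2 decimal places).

T = 345.7 K, V/F = 0.14

Adiabatic flash: solve Rachford–Rice at each trial T, then check hF = ψ·hV(T) + (1−ψ)·hL(T).
  T = 336.7 K: K = (2.238, 0.191), RR gives ψ = 0.042, H_out = 1.551 kJ/mol
  T = 371.7 K: K = (3.113, 0.369), RR gives ψ = 0.383, H_out = 19.384 kJ/mol
  T = 354.2 K: K = (2.661, 0.270), RR gives ψ = 0.218, H_out = 10.927 kJ/mol
  T = 345.4 K: K = (2.445, 0.228), RR gives ψ = 0.134, H_out = 6.446 kJ/mol
  T = 349.8 K: K = (2.552, 0.248), RR gives ψ = 0.177, H_out = 8.728 kJ/mol
  T = 347.6 K: K = (2.498, 0.238), RR gives ψ = 0.156, H_out = 7.599 kJ/mol
Linear interpolation between T = 345.4 (H_out = 6.446) and T = 347.6 (H_out = 7.599) on hF = 6.615 gives T ≈ 345.7 K, at which ψ = 0.14.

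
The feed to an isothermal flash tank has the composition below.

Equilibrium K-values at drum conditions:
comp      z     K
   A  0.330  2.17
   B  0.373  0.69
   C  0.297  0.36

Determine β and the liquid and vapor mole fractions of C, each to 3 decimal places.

Rachford–Rice: g(β) = Σ zᵢ(Kᵢ−1)/(1+β(Kᵢ−1)) = 0.
Check two-phase: ΣzᵢKᵢ = 1.080 > 1 and Σzᵢ/Kᵢ = 1.518 > 1, so g(0) = 0.080 > 0 and g(1) = -0.518 < 0.
Newton iteration, β⁰ = 0.5:
  β = 0.500: g = -0.1728, g' = -0.493 → β = 0.150
  β = 0.150: g = -0.0029, g' = -0.515 → β = 0.144
Converged at β = 0.144.
Compositions from xᵢ = zᵢ/(1+β(Kᵢ−1)), yᵢ = Kᵢxᵢ:
  A: x = 0.282, y = 0.613
  B: x = 0.390, y = 0.269
  C: x = 0.327, y = 0.118

β = 0.144, x_C = 0.327, y_C = 0.118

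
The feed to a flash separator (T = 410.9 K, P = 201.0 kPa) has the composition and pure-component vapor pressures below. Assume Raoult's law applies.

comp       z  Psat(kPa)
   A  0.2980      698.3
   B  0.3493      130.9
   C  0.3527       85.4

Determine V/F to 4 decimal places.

V/F = 0.3532

Raoult's law: Kᵢ = Pᵢˢᵃᵗ/P = Pᵢˢᵃᵗ/201.0.
  K_A = 698.3/201.0 = 3.474129, K_B = 130.9/201.0 = 0.651244, K_C = 85.4/201.0 = 0.424876
Newton iteration, V/F⁰ = 0.52:
  V/F = 0.5200: g = -0.11575, g' = -0.6497 → V/F = 0.3418
  V/F = 0.3418: g = 0.00865, g' = -0.7709 → V/F = 0.3531
  V/F = 0.3531: g = 0.00007, g' = -0.7586 → V/F = 0.3532
Converged at V/F = 0.3532.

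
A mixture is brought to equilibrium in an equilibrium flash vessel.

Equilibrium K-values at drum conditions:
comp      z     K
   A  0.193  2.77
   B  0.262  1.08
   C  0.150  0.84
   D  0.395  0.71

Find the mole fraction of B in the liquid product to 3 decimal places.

Let β = V/F and solve Σ zᵢ(Kᵢ−1)/(1+β(Kᵢ−1)) = 0.
g(0) = ΣzᵢKᵢ − 1 = 0.224 and g(1) = 1 − Σzᵢ/Kᵢ = -0.047, so a root lies in (0, 1).
Iterate (Newton) starting at β = 0.39:
  β = 0.390: g = 0.0677, g' = -0.260 → β = 0.650
  β = 0.650: g = 0.0107, g' = -0.187 → β = 0.708
  β = 0.708: g = 0.0003, g' = -0.178 → β = 0.709
Converged at β = 0.709.
Compositions from xᵢ = zᵢ/(1+β(Kᵢ−1)), yᵢ = Kᵢxᵢ:
  A: x = 0.086, y = 0.237
  B: x = 0.248, y = 0.268
  C: x = 0.169, y = 0.142
  D: x = 0.497, y = 0.353

x_B = 0.248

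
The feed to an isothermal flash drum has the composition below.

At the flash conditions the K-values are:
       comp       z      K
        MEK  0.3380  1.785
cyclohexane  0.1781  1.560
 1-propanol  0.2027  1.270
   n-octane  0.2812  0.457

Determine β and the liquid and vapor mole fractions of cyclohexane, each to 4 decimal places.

β = 0.8183, x_cyclohexane = 0.1221, y_cyclohexane = 0.1905

Material balance + equilibrium reduce to Σ zᵢ(Kᵢ−1)/(1+β(Kᵢ−1)) = 0.
g(0) = ΣzᵢKᵢ − 1 = 0.2671 and g(1) = 1 − Σzᵢ/Kᵢ = -0.0784, so a root lies in (0, 1).
Newton iteration, β⁰ = 0.5:
  β = 0.5000: g = 0.10708, g' = -0.3092 → β = 0.8463
  β = 0.8463: g = -0.01089, g' = -0.3946 → β = 0.8187
  β = 0.8187: g = -0.00017, g' = -0.3821 → β = 0.8183
Converged at β = 0.8183.
Compositions from xᵢ = zᵢ/(1+β(Kᵢ−1)), yᵢ = Kᵢxᵢ:
  MEK: x = 0.2058, y = 0.3674
  cyclohexane: x = 0.1221, y = 0.1905
  1-propanol: x = 0.1660, y = 0.2108
  n-octane: x = 0.5060, y = 0.2313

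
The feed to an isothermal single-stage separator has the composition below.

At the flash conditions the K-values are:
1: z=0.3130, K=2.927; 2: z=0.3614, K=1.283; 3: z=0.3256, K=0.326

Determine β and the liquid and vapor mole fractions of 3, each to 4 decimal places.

β = 0.5981, x_3 = 0.5455, y_3 = 0.1778

Let β = V/F and solve Σ zᵢ(Kᵢ−1)/(1+β(Kᵢ−1)) = 0.
Check two-phase: ΣzᵢKᵢ = 1.4860 > 1 and Σzᵢ/Kᵢ = 1.3874 > 1, so g(0) = 0.4860 > 0 and g(1) = -0.3874 < 0.
Iterate (Newton) starting at β = 0.5:
  β = 0.5000: g = 0.06578, g' = -0.6602 → β = 0.5996
  β = 0.5996: g = -0.00105, g' = -0.6879 → β = 0.5981
Converged at β = 0.5981.
Compositions from xᵢ = zᵢ/(1+β(Kᵢ−1)), yᵢ = Kᵢxᵢ:
  1: x = 0.1454, y = 0.4256
  2: x = 0.3091, y = 0.3966
  3: x = 0.5455, y = 0.1778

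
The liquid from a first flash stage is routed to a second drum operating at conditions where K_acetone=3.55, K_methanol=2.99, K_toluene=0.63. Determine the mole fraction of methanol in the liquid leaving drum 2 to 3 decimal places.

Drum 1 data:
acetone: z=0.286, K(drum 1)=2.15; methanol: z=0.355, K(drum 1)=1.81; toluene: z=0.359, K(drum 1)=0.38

x_methanol (drum 2) = 0.090

Drum 1:
Rachford–Rice: g(ψ₁) = Σ zᵢ(Kᵢ−1)/(1+ψ₁(Kᵢ−1)) = 0.
g(0) = ΣzᵢKᵢ − 1 = 0.394 and g(1) = 1 − Σzᵢ/Kᵢ = -0.274, so a root lies in (0, 1).
Newton iteration, ψ₁⁰ = 0.5:
  ψ₁ = 0.500: g = 0.0909, g' = -0.560 → ψ₁ = 0.662
  ψ₁ = 0.662: g = -0.0038, g' = -0.618 → ψ₁ = 0.656
Converged at ψ₁ = 0.656.
Drum-1 compositions:
  acetone: x = 0.163, y = 0.350
  methanol: x = 0.232, y = 0.420
  toluene: x = 0.605, y = 0.230
Drum-2 feed = drum-1 liquid: z₂ = (0.1630, 0.2318, 0.6052).
Drum 2:
Rachford–Rice: g(ψ₂) = Σ zᵢ(Kᵢ−1)/(1+ψ₂(Kᵢ−1)) = 0.
g(0) = ΣzᵢKᵢ − 1 = 0.653 and g(1) = 1 − Σzᵢ/Kᵢ = -0.084, so a root lies in (0, 1).
Newton iteration, ψ₂⁰ = 0.5:
  ψ₂ = 0.500: g = 0.1392, g' = -0.560 → ψ₂ = 0.748
  ψ₂ = 0.748: g = 0.0185, g' = -0.432 → ψ₂ = 0.791
  ψ₂ = 0.791: g = 0.0003, g' = -0.420 → ψ₂ = 0.792
Converged at ψ₂ = 0.792.
  acetone: x = 0.054, y = 0.192
  methanol: x = 0.090, y = 0.269
  toluene: x = 0.856, y = 0.539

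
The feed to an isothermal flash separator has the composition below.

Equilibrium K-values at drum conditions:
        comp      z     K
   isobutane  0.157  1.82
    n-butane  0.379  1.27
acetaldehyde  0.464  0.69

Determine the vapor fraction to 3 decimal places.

ψ = 0.583

Let ψ = V/F and solve Σ zᵢ(Kᵢ−1)/(1+ψ(Kᵢ−1)) = 0.
Feasibility: ΣzᵢKᵢ = 1.087, Σzᵢ/Kᵢ = 1.057 — both > 1, two phases present.
Newton iteration, ψ⁰ = 0.5:
  ψ = 0.500: g = 0.0112, g' = -0.137 → ψ = 0.582
  ψ = 0.582: g = 0.0001, g' = -0.135 → ψ = 0.583
Converged at ψ = 0.583.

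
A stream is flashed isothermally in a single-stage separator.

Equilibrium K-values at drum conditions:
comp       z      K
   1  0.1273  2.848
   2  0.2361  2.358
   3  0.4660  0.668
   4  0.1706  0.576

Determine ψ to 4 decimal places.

Rachford–Rice: g(ψ) = Σ zᵢ(Kᵢ−1)/(1+ψ(Kᵢ−1)) = 0.
g(0) = ΣzᵢKᵢ − 1 = 0.3288 and g(1) = 1 − Σzᵢ/Kᵢ = -0.1386, so a root lies in (0, 1).
Newton iteration, ψ⁰ = 0.5:
  ψ = 0.5000: g = 0.03593, g' = -0.3951 → ψ = 0.5909
  ψ = 0.5909: g = 0.00134, g' = -0.3674 → ψ = 0.5946
Converged at ψ = 0.5946.

ψ = 0.5946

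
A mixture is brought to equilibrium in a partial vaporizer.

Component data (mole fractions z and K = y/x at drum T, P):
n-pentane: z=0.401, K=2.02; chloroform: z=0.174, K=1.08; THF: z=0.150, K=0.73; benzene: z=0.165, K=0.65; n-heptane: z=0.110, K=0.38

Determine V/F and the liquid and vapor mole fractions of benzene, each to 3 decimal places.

Material balance + equilibrium reduce to Σ zᵢ(Kᵢ−1)/(1+V/F(Kᵢ−1)) = 0.
g(0) = ΣzᵢKᵢ − 1 = 0.256 and g(1) = 1 − Σzᵢ/Kᵢ = -0.108, so a root lies in (0, 1).
Iterate (Newton) starting at V/F = 0.36:
  V/F = 0.360: g = 0.1140, g' = -0.334 → V/F = 0.701
  V/F = 0.701: g = 0.0046, g' = -0.327 → V/F = 0.715
Converged at V/F = 0.715.
Compositions from xᵢ = zᵢ/(1+V/F(Kᵢ−1)), yᵢ = Kᵢxᵢ:
  n-pentane: x = 0.232, y = 0.468
  chloroform: x = 0.165, y = 0.178
  THF: x = 0.186, y = 0.136
  benzene: x = 0.220, y = 0.143
  n-heptane: x = 0.198, y = 0.075

V/F = 0.715, x_benzene = 0.220, y_benzene = 0.143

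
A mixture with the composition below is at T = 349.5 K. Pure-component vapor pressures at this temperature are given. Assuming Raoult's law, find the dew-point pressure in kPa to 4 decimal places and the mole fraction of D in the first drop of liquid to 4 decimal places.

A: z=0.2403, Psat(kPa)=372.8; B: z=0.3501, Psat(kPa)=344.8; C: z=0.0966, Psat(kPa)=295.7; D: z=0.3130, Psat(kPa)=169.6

At the dew point ψ → 1, so Σzᵢ/Kᵢ = 1 with Kᵢ = Pᵢˢᵃᵗ/P ⇒ 1/P = Σzᵢ/Pᵢˢᵃᵗ.
1/P = 0.2403/372.8 + 0.3501/344.8 + 0.0966/295.7 + 0.3130/169.6 = 0.0038322 ⇒ P = 260.9498 kPa
xᵢ = zᵢP/Pᵢˢᵃᵗ ⇒ x_D = 0.3130·260.9498/169.6 = 0.4816

Pdew = 260.9498 kPa, x_D = 0.4816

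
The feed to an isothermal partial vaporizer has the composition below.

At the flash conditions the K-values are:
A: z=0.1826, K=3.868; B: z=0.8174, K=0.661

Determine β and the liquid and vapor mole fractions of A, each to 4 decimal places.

Let β = V/F and solve Σ zᵢ(Kᵢ−1)/(1+β(Kᵢ−1)) = 0.
Check two-phase: ΣzᵢKᵢ = 1.2466 > 1 and Σzᵢ/Kᵢ = 1.2838 > 1, so g(0) = 0.2466 > 0 and g(1) = -0.2838 < 0.
Iterate (Newton) starting at β = 0.5:
  β = 0.5000: g = -0.11849, g' = -0.3897 → β = 0.1959
  β = 0.1959: g = 0.03846, g' = -0.7234 → β = 0.2491
  β = 0.2491: g = 0.00280, g' = -0.6230 → β = 0.2536
Converged at β = 0.2536.
Compositions from xᵢ = zᵢ/(1+β(Kᵢ−1)), yᵢ = Kᵢxᵢ:
  A: x = 0.1057, y = 0.4089
  B: x = 0.8943, y = 0.5911

β = 0.2536, x_A = 0.1057, y_A = 0.4089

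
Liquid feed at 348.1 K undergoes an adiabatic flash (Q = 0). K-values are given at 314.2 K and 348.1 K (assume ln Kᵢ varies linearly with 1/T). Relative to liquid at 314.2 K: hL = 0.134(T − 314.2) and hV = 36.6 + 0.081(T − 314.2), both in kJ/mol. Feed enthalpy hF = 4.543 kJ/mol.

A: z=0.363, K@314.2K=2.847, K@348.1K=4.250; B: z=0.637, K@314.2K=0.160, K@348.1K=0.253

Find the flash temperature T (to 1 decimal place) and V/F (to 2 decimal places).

Adiabatic flash: solve Rachford–Rice at each trial T, then check hF = ψ·hV(T) + (1−ψ)·hL(T).
  T = 314.2 K: K = (2.847, 0.160), RR gives ψ = 0.087, H_out = 3.194 kJ/mol
  T = 348.1 K: K = (4.250, 0.253), RR gives ψ = 0.290, H_out = 14.634 kJ/mol
  T = 331.1 K: K = (3.512, 0.203), RR gives ψ = 0.202, H_out = 9.482 kJ/mol
  T = 322.6 K: K = (3.169, 0.181), RR gives ψ = 0.149, H_out = 6.529 kJ/mol
  T = 318.4 K: K = (3.006, 0.170), RR gives ψ = 0.120, H_out = 4.924 kJ/mol
  T = 316.3 K: K = (2.926, 0.165), RR gives ψ = 0.104, H_out = 4.076 kJ/mol
  T = 317.4 K: K = (2.968, 0.168), RR gives ψ = 0.112, H_out = 4.525 kJ/mol
Linear interpolation between T = 317.4 (H_out = 4.525) and T = 318.4 (H_out = 4.924) on hF = 4.543 gives T ≈ 317.4 K, at which ψ = 0.11.

T = 317.4 K, V/F = 0.11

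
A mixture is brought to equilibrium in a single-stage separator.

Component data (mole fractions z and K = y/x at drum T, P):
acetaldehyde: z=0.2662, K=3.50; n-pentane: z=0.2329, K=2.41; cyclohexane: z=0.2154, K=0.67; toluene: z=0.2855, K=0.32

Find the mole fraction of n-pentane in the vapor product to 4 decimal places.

Iterate (Newton) starting at ψ = 0.41:
  ψ = 0.4100: g = 0.18534, g' = -0.8768 → ψ = 0.6214
  ψ = 0.6214: g = 0.01006, g' = -0.8197 → ψ = 0.6336
Converged at ψ = 0.6336.
Compositions from xᵢ = zᵢ/(1+ψ(Kᵢ−1)), yᵢ = Kᵢxᵢ:
  acetaldehyde: x = 0.1030, y = 0.3606
  n-pentane: x = 0.1230, y = 0.2964
  cyclohexane: x = 0.2723, y = 0.1825
  toluene: x = 0.5016, y = 0.1605

y_n-pentane = 0.2964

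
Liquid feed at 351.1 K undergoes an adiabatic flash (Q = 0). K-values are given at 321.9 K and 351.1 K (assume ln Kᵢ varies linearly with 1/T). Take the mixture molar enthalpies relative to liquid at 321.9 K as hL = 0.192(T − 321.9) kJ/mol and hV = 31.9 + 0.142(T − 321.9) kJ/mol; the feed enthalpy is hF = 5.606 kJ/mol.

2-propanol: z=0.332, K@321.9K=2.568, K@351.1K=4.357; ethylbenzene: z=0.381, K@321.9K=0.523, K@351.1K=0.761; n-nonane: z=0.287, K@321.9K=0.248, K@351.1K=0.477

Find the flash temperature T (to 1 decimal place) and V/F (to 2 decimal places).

T = 323.8 K, V/F = 0.17

Adiabatic flash: solve Rachford–Rice at each trial T, then check hF = ψ·hV(T) + (1−ψ)·hL(T).
  T = 321.9 K: K = (2.568, 0.523, 0.248), RR gives ψ = 0.129, H_out = 4.127 kJ/mol
  T = 351.1 K: K = (4.357, 0.761, 0.477), RR gives ψ = 0.676, H_out = 26.189 kJ/mol
  T = 336.5 K: K = (3.384, 0.636, 0.349), RR gives ψ = 0.387, H_out = 14.881 kJ/mol
  T = 329.2 K: K = (2.957, 0.578, 0.295), RR gives ψ = 0.263, H_out = 9.687 kJ/mol
  T = 325.5 K: K = (2.755, 0.550, 0.271), RR gives ψ = 0.197, H_out = 6.949 kJ/mol
  T = 323.7 K: K = (2.660, 0.536, 0.259), RR gives ψ = 0.164, H_out = 5.562 kJ/mol
Linear interpolation between T = 323.7 (H_out = 5.562) and T = 325.5 (H_out = 6.949) on hF = 5.606 gives T ≈ 323.8 K, at which ψ = 0.17.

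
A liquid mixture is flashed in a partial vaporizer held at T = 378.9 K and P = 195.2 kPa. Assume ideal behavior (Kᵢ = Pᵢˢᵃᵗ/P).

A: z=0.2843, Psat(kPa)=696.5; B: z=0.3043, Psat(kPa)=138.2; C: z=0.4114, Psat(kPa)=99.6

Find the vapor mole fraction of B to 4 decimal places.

y_B = 0.2451

Raoult's law: Kᵢ = Pᵢˢᵃᵗ/P = Pᵢˢᵃᵗ/195.2.
  K_A = 696.5/195.2 = 3.568135, K_B = 138.2/195.2 = 0.707992, K_C = 99.6/195.2 = 0.510246
Newton–Raphson from ψ = 0.59:
  ψ = 0.5900: g = -0.10043, g' = -0.5294 → ψ = 0.4003
  ψ = 0.4003: g = 0.00878, g' = -0.6418 → ψ = 0.4140
  ψ = 0.4140: g = 0.00009, g' = -0.6293 → ψ = 0.4141
Converged at ψ = 0.4141.
Compositions from xᵢ = zᵢ/(1+ψ(Kᵢ−1)), yᵢ = Kᵢxᵢ:
  A: x = 0.1378, y = 0.4916
  B: x = 0.3462, y = 0.2451
  C: x = 0.5161, y = 0.2633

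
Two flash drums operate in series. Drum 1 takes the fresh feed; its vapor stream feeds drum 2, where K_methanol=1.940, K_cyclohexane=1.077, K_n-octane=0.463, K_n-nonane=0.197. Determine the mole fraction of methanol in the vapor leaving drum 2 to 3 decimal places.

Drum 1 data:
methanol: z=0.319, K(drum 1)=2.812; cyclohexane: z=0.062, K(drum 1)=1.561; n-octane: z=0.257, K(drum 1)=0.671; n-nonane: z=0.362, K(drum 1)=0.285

Drum 1:
Material balance + equilibrium reduce to Σ zᵢ(Kᵢ−1)/(1+ψ₁(Kᵢ−1)) = 0.
g(0) = ΣzᵢKᵢ − 1 = 0.269 and g(1) = 1 − Σzᵢ/Kᵢ = -0.806, so a root lies in (0, 1).
Newton iteration, ψ₁⁰ = 0.5:
  ψ₁ = 0.500: g = -0.1736, g' = -0.788 → ψ₁ = 0.280
  ψ₁ = 0.280: g = -0.0030, g' = -0.799 → ψ₁ = 0.276
Converged at ψ₁ = 0.276.
Drum-1 compositions:
  methanol: x = 0.213, y = 0.598
  cyclohexane: x = 0.054, y = 0.084
  n-octane: x = 0.283, y = 0.190
  n-nonane: x = 0.451, y = 0.129
Drum-2 feed = drum-1 vapor: z₂ = (0.5980, 0.0838, 0.1897, 0.1285).
Drum 2:
Material balance + equilibrium reduce to Σ zᵢ(Kᵢ−1)/(1+ψ₂(Kᵢ−1)) = 0.
Check two-phase: ΣzᵢKᵢ = 1.364 > 1 and Σzᵢ/Kᵢ = 1.448 > 1, so g(0) = 0.364 > 0 and g(1) = -0.448 < 0.
Iterate (Newton) starting at ψ₂ = 0.67:
  ψ₂ = 0.670: g = -0.0315, g' = -0.721 → ψ₂ = 0.626
  ψ₂ = 0.626: g = -0.0012, g' = -0.669 → ψ₂ = 0.625
Converged at ψ₂ = 0.625.
  methanol: x = 0.377, y = 0.731
  cyclohexane: x = 0.080, y = 0.086
  n-octane: x = 0.285, y = 0.132
  n-nonane: x = 0.258, y = 0.051

y_methanol (drum 2) = 0.731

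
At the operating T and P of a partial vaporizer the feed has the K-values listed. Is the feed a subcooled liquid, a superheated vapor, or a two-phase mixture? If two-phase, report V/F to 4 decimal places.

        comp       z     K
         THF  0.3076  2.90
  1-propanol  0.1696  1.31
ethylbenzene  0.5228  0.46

two-phase, V/F = 0.4306

ΣzᵢKᵢ = 1.3547; Σzᵢ/Kᵢ = 1.3721.
Both exceed 1, so a two-phase solution exists.
Let ψ = V/F and solve Σ zᵢ(Kᵢ−1)/(1+ψ(Kᵢ−1)) = 0.
Newton–Raphson from ψ = 0.57:
  ψ = 0.5700: g = -0.08259, g' = -0.5859 → ψ = 0.4290
  ψ = 0.4290: g = 0.00094, g' = -0.6080 → ψ = 0.4306
Converged at ψ = 0.4306.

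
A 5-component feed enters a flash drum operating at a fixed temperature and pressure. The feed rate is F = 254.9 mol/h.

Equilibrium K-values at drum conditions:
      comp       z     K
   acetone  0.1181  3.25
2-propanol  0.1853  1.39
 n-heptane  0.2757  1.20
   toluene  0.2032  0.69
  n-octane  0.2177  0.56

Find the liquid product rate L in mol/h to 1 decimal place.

Material balance + equilibrium reduce to Σ zᵢ(Kᵢ−1)/(1+β(Kᵢ−1)) = 0.
Feasibility: ΣzᵢKᵢ = 1.2344, Σzᵢ/Kᵢ = 1.0826 — both > 1, two phases present.
Iterate (Newton) starting at β = 0.5:
  β = 0.5000: g = 0.03830, g' = -0.2579 → β = 0.6485
  β = 0.6485: g = 0.00167, g' = -0.2386 → β = 0.6555
Converged at β = 0.6555.
Then V = β·F = 0.6555·254.9 = 167.1 mol/h and L = F − V = 87.8 mol/h.

L = 87.8 mol/h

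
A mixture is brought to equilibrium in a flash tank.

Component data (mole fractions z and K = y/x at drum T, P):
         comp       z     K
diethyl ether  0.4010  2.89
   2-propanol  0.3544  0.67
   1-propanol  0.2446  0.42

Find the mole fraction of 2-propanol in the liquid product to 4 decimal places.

Let ψ = V/F and solve Σ zᵢ(Kᵢ−1)/(1+ψ(Kᵢ−1)) = 0.
g(0) = ΣzᵢKᵢ − 1 = 0.4991 and g(1) = 1 − Σzᵢ/Kᵢ = -0.2501, so a root lies in (0, 1).
Newton iteration, ψ⁰ = 0.31:
  ψ = 0.3100: g = 0.17465, g' = -0.7397 → ψ = 0.5461
  ψ = 0.5461: g = 0.02266, g' = -0.5806 → ψ = 0.5851
  ψ = 0.5851: g = 0.00020, g' = -0.5708 → ψ = 0.5855
Converged at ψ = 0.5855.
Compositions from xᵢ = zᵢ/(1+ψ(Kᵢ−1)), yᵢ = Kᵢxᵢ:
  diethyl ether: x = 0.1904, y = 0.5501
  2-propanol: x = 0.4393, y = 0.2943
  1-propanol: x = 0.3704, y = 0.1556

x_2-propanol = 0.4393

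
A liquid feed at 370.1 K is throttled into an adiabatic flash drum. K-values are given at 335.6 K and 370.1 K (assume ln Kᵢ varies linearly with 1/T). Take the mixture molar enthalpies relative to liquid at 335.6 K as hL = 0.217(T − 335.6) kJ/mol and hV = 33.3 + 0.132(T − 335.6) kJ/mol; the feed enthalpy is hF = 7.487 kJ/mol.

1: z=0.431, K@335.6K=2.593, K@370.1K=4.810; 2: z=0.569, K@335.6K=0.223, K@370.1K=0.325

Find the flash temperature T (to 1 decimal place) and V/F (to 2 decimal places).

Adiabatic flash: solve Rachford–Rice at each trial T, then check hF = ψ·hV(T) + (1−ψ)·hL(T).
  T = 335.6 K: K = (2.593, 0.223), RR gives ψ = 0.198, H_out = 6.577 kJ/mol
  T = 370.1 K: K = (4.810, 0.325), RR gives ψ = 0.489, H_out = 22.342 kJ/mol
  T = 352.9 K: K = (3.589, 0.272), RR gives ψ = 0.372, H_out = 15.598 kJ/mol
  T = 344.2 K: K = (3.060, 0.247), RR gives ψ = 0.296, H_out = 11.504 kJ/mol
  T = 339.9 K: K = (2.820, 0.235), RR gives ψ = 0.251, H_out = 9.183 kJ/mol
  T = 337.8 K: K = (2.707, 0.229), RR gives ψ = 0.226, H_out = 7.952 kJ/mol
  T = 336.7 K: K = (2.650, 0.226), RR gives ψ = 0.212, H_out = 7.276 kJ/mol
Linear interpolation between T = 336.7 (H_out = 7.276) and T = 337.8 (H_out = 7.952) on hF = 7.487 gives T ≈ 337.0 K, at which ψ = 0.22.

T = 337.0 K, V/F = 0.22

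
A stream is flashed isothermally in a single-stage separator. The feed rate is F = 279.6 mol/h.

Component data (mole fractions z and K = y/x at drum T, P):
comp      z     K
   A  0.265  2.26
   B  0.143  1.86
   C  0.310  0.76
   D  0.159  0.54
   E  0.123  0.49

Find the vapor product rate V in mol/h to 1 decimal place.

Rachford–Rice: g(β) = Σ zᵢ(Kᵢ−1)/(1+β(Kᵢ−1)) = 0.
Feasibility: ΣzᵢKᵢ = 1.247, Σzᵢ/Kᵢ = 1.147 — both > 1, two phases present.
Newton–Raphson from β = 0.38:
  β = 0.380: g = 0.0702, g' = -0.373 → β = 0.568
  β = 0.568: g = 0.0037, g' = -0.340 → β = 0.579
Converged at β = 0.579.
Then V = β·F = 0.5791·279.6 = 161.9 mol/h and L = F − V = 117.7 mol/h.

V = 161.9 mol/h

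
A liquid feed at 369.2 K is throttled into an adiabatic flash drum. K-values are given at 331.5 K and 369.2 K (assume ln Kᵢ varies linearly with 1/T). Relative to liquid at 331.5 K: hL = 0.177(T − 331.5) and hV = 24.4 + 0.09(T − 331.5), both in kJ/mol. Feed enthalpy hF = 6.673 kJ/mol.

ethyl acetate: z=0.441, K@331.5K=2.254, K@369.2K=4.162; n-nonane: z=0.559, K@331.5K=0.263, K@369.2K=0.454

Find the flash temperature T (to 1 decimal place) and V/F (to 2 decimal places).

Adiabatic flash: solve Rachford–Rice at each trial T, then check hF = ψ·hV(T) + (1−ψ)·hL(T).
  T = 331.5 K: K = (2.254, 0.263), RR gives ψ = 0.153, H_out = 3.723 kJ/mol
  T = 369.2 K: K = (4.162, 0.454), RR gives ψ = 0.631, H_out = 19.998 kJ/mol
  T = 350.4 K: K = (3.116, 0.351), RR gives ψ = 0.415, H_out = 12.795 kJ/mol
  T = 340.9 K: K = (2.660, 0.305), RR gives ψ = 0.298, H_out = 8.681 kJ/mol
  T = 336.2 K: K = (2.451, 0.283), RR gives ψ = 0.230, H_out = 6.356 kJ/mol
  T = 338.5 K: K = (2.552, 0.294), RR gives ψ = 0.264, H_out = 7.526 kJ/mol
Linear interpolation between T = 336.2 (H_out = 6.356) and T = 338.5 (H_out = 7.526) on hF = 6.673 gives T ≈ 336.8 K, at which ψ = 0.24.

T = 336.8 K, V/F = 0.24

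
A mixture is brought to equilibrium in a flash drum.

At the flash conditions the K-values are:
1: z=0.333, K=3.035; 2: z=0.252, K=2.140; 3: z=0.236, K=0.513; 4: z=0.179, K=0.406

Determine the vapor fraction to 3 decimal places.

Material balance + equilibrium reduce to Σ zᵢ(Kᵢ−1)/(1+ψ(Kᵢ−1)) = 0.
Feasibility: ΣzᵢKᵢ = 1.744, Σzᵢ/Kᵢ = 1.128 — both > 1, two phases present.
Iterate (Newton) starting at ψ = 0.64:
  ψ = 0.640: g = 0.1219, g' = -0.652 → ψ = 0.827
  ψ = 0.827: g = -0.0009, g' = -0.679 → ψ = 0.826
Converged at ψ = 0.826.

ψ = 0.826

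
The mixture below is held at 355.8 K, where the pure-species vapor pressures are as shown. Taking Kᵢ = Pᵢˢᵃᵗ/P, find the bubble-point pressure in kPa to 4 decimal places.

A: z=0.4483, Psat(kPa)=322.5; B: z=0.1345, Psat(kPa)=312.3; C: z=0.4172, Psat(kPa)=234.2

At the bubble point ψ → 0, so ΣzᵢKᵢ = 1 with Kᵢ = Pᵢˢᵃᵗ/P ⇒ P = ΣzᵢPᵢˢᵃᵗ.
P = 0.4483·322.5 + 0.1345·312.3 + 0.4172·234.2 = 284.2893 kPa

Pbub = 284.2893 kPa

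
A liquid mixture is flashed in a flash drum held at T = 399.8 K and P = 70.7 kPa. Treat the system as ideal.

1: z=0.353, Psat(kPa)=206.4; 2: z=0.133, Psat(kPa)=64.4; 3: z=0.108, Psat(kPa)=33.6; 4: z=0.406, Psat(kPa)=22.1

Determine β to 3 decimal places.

β = 0.299

Raoult's law: Kᵢ = Pᵢˢᵃᵗ/P = Pᵢˢᵃᵗ/70.7.
  K_1 = 206.4/70.7 = 2.91938, K_2 = 64.4/70.7 = 0.91089, K_3 = 33.6/70.7 = 0.47525, K_4 = 22.1/70.7 = 0.31259
Rachford–Rice: g(β) = Σ zᵢ(Kᵢ−1)/(1+β(Kᵢ−1)) = 0.
g(0) = ΣzᵢKᵢ − 1 = 0.330 and g(1) = 1 − Σzᵢ/Kᵢ = -0.793, so a root lies in (0, 1).
Iterate (Newton) starting at β = 0.64:
  β = 0.640: g = -0.2922, g' = -0.942 → β = 0.330
  β = 0.330: g = -0.0268, g' = -0.853 → β = 0.298
  β = 0.298: g = 0.0003, g' = -0.872 → β = 0.299
Converged at β = 0.299.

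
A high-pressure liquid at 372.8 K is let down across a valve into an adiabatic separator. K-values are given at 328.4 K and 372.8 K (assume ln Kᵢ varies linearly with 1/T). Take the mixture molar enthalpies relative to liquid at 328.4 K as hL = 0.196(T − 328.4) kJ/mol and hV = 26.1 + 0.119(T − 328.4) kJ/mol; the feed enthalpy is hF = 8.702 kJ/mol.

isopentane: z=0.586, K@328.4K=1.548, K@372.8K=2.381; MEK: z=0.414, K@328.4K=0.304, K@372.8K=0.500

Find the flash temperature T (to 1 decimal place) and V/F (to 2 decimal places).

Adiabatic flash: solve Rachford–Rice at each trial T, then check hF = ψ·hV(T) + (1−ψ)·hL(T).
  T = 328.4 K: K = (1.548, 0.304), RR gives ψ = 0.086, H_out = 2.257 kJ/mol
  T = 372.8 K: K = (2.381, 0.500), RR gives ψ = 0.872, H_out = 28.485 kJ/mol
  T = 350.6 K: K = (1.946, 0.396), RR gives ψ = 0.533, H_out = 17.345 kJ/mol
  T = 339.5 K: K = (1.742, 0.348), RR gives ψ = 0.342, H_out = 10.801 kJ/mol
  T = 333.9 K: K = (1.643, 0.326), RR gives ψ = 0.225, H_out = 6.858 kJ/mol
  T = 336.7 K: K = (1.692, 0.337), RR gives ψ = 0.286, H_out = 8.904 kJ/mol
  T = 335.3 K: K = (1.668, 0.331), RR gives ψ = 0.256, H_out = 7.902 kJ/mol
Linear interpolation between T = 335.3 (H_out = 7.902) and T = 336.7 (H_out = 8.904) on hF = 8.702 gives T ≈ 336.4 K, at which ψ = 0.28.

T = 336.4 K, V/F = 0.28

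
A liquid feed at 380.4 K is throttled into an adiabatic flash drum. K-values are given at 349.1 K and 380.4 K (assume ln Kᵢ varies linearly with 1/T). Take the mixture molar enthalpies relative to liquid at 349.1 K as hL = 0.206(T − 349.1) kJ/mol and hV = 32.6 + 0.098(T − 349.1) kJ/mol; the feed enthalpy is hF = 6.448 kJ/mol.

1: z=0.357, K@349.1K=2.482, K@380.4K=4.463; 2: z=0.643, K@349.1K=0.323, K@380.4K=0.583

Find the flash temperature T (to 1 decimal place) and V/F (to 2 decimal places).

T = 353.3 K, V/F = 0.17

Adiabatic flash: solve Rachford–Rice at each trial T, then check hF = ψ·hV(T) + (1−ψ)·hL(T).
  T = 349.1 K: K = (2.482, 0.323), RR gives ψ = 0.093, H_out = 3.047 kJ/mol
  T = 380.4 K: K = (4.463, 0.583), RR gives ψ = 0.670, H_out = 26.038 kJ/mol
  T = 364.8 K: K = (3.374, 0.440), RR gives ψ = 0.366, H_out = 14.560 kJ/mol
  T = 357.0 K: K = (2.906, 0.379), RR gives ψ = 0.237, H_out = 9.158 kJ/mol
  T = 353.1 K: K = (2.691, 0.350), RR gives ψ = 0.169, H_out = 6.268 kJ/mol
  T = 355.1 K: K = (2.800, 0.365), RR gives ψ = 0.205, H_out = 7.774 kJ/mol
Linear interpolation between T = 353.1 (H_out = 6.268) and T = 355.1 (H_out = 7.774) on hF = 6.448 gives T ≈ 353.3 K, at which ψ = 0.17.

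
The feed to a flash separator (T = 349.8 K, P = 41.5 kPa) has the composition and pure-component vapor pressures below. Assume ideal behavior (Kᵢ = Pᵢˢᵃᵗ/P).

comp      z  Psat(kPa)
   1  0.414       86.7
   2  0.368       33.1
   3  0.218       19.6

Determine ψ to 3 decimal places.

Raoult's law: Kᵢ = Pᵢˢᵃᵗ/P = Pᵢˢᵃᵗ/41.5.
  K_1 = 86.7/41.5 = 2.08916, K_2 = 33.1/41.5 = 0.79759, K_3 = 19.6/41.5 = 0.47229
Rachford–Rice: g(ψ) = Σ zᵢ(Kᵢ−1)/(1+ψ(Kᵢ−1)) = 0.
g(0) = ΣzᵢKᵢ − 1 = 0.261 and g(1) = 1 − Σzᵢ/Kᵢ = -0.121, so a root lies in (0, 1).
Newton–Raphson from ψ = 0.34:
  ψ = 0.340: g = 0.1089, g' = -0.369 → ψ = 0.635
  ψ = 0.635: g = 0.0081, g' = -0.329 → ψ = 0.660
Converged at ψ = 0.660.

ψ = 0.660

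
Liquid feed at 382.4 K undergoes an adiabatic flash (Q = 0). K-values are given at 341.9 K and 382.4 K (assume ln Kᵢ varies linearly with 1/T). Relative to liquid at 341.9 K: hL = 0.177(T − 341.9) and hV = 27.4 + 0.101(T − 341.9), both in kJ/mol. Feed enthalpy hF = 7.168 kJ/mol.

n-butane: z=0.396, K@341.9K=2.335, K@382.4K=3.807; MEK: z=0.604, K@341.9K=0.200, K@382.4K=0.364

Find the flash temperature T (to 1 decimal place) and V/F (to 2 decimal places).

T = 355.0 K, V/F = 0.18

Adiabatic flash: solve Rachford–Rice at each trial T, then check hF = ψ·hV(T) + (1−ψ)·hL(T).
  T = 341.9 K: K = (2.335, 0.200), RR gives ψ = 0.043, H_out = 1.166 kJ/mol
  T = 382.4 K: K = (3.807, 0.364), RR gives ψ = 0.407, H_out = 17.079 kJ/mol
  T = 362.1 K: K = (3.021, 0.274), RR gives ψ = 0.247, H_out = 9.956 kJ/mol
  T = 352.0 K: K = (2.666, 0.235), RR gives ψ = 0.155, H_out = 5.920 kJ/mol
  T = 357.1 K: K = (2.842, 0.254), RR gives ψ = 0.203, H_out = 8.024 kJ/mol
  T = 354.6 K: K = (2.755, 0.245), RR gives ψ = 0.180, H_out = 7.012 kJ/mol
  T = 355.9 K: K = (2.800, 0.250), RR gives ψ = 0.192, H_out = 7.542 kJ/mol
Linear interpolation between T = 354.6 (H_out = 7.012) and T = 355.9 (H_out = 7.542) on hF = 7.168 gives T ≈ 355.0 K, at which ψ = 0.18.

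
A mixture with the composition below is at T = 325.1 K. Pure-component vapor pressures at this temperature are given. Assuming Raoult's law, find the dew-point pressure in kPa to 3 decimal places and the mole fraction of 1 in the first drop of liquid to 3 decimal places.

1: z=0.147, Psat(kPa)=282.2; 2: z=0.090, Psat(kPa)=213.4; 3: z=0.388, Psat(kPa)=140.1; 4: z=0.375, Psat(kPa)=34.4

Pdew = 68.431 kPa, x_1 = 0.036

At the dew point ψ → 1, so Σzᵢ/Kᵢ = 1 with Kᵢ = Pᵢˢᵃᵗ/P ⇒ 1/P = Σzᵢ/Pᵢˢᵃᵗ.
1/P = 0.147/282.2 + 0.090/213.4 + 0.388/140.1 + 0.375/34.4 = 0.014613 ⇒ P = 68.431 kPa
xᵢ = zᵢP/Pᵢˢᵃᵗ ⇒ x_1 = 0.147·68.431/282.2 = 0.036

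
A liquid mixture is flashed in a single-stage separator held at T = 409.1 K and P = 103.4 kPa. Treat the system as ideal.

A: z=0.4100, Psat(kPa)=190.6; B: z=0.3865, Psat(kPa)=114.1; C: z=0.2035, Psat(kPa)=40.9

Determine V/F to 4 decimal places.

Raoult's law: Kᵢ = Pᵢˢᵃᵗ/P = Pᵢˢᵃᵗ/103.4.
  K_A = 190.6/103.4 = 1.843327, K_B = 114.1/103.4 = 1.103482, K_C = 40.9/103.4 = 0.395551
Rachford–Rice: g(V/F) = Σ zᵢ(Kᵢ−1)/(1+V/F(Kᵢ−1)) = 0.
Feasibility: ΣzᵢKᵢ = 1.2628, Σzᵢ/Kᵢ = 1.0872 — both > 1, two phases present.
Newton–Raphson from V/F = 0.47:
  V/F = 0.4700: g = 0.11394, g' = -0.2984 → V/F = 0.8519
  V/F = 0.8519: g = -0.01560, g' = -0.4182 → V/F = 0.8146
  V/F = 0.8146: g = -0.00045, g' = -0.3945 → V/F = 0.8134
Converged at V/F = 0.8134.

V/F = 0.8134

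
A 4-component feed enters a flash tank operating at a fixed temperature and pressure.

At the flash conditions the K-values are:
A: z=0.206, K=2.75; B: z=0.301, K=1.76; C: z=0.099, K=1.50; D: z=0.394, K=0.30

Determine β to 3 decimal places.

Let β = V/F and solve Σ zᵢ(Kᵢ−1)/(1+β(Kᵢ−1)) = 0.
g(0) = ΣzᵢKᵢ − 1 = 0.363 and g(1) = 1 − Σzᵢ/Kᵢ = -0.625, so a root lies in (0, 1).
Newton–Raphson from β = 0.56:
  β = 0.560: g = -0.0724, g' = -0.784 → β = 0.468
  β = 0.468: g = -0.0029, g' = -0.728 → β = 0.464
Converged at β = 0.464.

β = 0.464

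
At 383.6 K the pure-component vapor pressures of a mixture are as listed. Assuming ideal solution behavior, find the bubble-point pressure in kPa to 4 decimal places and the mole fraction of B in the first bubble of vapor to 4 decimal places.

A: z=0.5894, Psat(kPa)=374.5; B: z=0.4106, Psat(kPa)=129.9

Pbub = 274.0672 kPa, y_B = 0.1946

At the bubble point ψ → 0, so ΣzᵢKᵢ = 1 with Kᵢ = Pᵢˢᵃᵗ/P ⇒ P = ΣzᵢPᵢˢᵃᵗ.
P = 0.5894·374.5 + 0.4106·129.9 = 274.0672 kPa
yᵢ = zᵢPᵢˢᵃᵗ/P ⇒ y_B = 0.4106·129.9/274.0672 = 0.1946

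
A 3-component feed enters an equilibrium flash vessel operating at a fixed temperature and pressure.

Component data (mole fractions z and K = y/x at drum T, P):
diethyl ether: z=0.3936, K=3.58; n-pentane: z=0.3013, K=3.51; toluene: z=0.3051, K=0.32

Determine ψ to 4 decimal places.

ψ = 0.9022

Material balance + equilibrium reduce to Σ zᵢ(Kᵢ−1)/(1+ψ(Kᵢ−1)) = 0.
Feasibility: ΣzᵢKᵢ = 2.5643, Σzᵢ/Kᵢ = 1.1492 — both > 1, two phases present.
Iterate (Newton) starting at ψ = 0.5:
  ψ = 0.5000: g = 0.46447, g' = -1.1968 → ψ = 0.8881
  ψ = 0.8881: g = 0.01894, g' = -1.3231 → ψ = 0.9024
  ψ = 0.9024: g = -0.00026, g' = -1.3597 → ψ = 0.9022
Converged at ψ = 0.9022.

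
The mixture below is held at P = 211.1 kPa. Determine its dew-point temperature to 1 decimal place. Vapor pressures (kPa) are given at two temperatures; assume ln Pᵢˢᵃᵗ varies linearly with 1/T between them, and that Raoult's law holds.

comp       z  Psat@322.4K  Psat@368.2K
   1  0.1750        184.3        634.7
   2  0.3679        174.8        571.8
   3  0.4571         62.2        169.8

T = 355.2 K

Dew-point temperature: Σzᵢ·P/Pᵢˢᵃᵗ(T) = 1. Interpolate ln Pᵢˢᵃᵗ = aᵢ + bᵢ/T.
  T = 322.4 K: ΣzᵢP/Pᵢˢᵃᵗ = 2.1961
  T = 368.2 K: ΣzᵢP/Pᵢˢᵃᵗ = 0.7623
  T = 345.3 K: ΣzᵢP/Pᵢˢᵃᵗ = 1.2480
  T = 356.8 K: ΣzᵢP/Pᵢˢᵃᵗ = 0.9665
  T = 351.1 K: ΣzᵢP/Pᵢˢᵃᵗ = 1.0947
  T = 354.0 K: ΣzᵢP/Pᵢˢᵃᵗ = 1.0269
Interpolating between 354.0 K and 356.8 K gives T ≈ 355.2 K.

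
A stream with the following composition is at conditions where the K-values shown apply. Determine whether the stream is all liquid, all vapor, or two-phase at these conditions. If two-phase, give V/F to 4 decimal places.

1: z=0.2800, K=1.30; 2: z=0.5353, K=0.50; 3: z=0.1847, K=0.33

ΣzᵢKᵢ = 0.6926; Σzᵢ/Kᵢ = 1.8457.
Since ΣzᵢKᵢ < 1 the mixture is below its bubble point — single liquid phase.

all liquid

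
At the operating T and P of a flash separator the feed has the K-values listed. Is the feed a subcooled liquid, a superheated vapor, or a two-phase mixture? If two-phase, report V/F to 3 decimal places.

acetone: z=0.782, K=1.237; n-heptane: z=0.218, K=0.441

ΣzᵢKᵢ = 1.063; Σzᵢ/Kᵢ = 1.127.
Both exceed 1, so a two-phase solution exists.
Binary case is linear: z₁(K₁−1)(1+ψ(K₂−1)) + z₂(K₂−1)(1+ψ(K₁−1)) = 0
⇒ ψ = [z₁(K₁−1)+z₂(K₂−1)] / [−(K₁−1)(K₂−1)] = 0.0635/0.1325 = 0.479

two-phase, V/F = 0.479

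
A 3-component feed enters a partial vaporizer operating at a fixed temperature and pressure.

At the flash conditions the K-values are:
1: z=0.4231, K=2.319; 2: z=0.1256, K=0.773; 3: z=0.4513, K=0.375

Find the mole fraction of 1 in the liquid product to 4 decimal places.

x_1 = 0.2937

Let β = V/F and solve Σ zᵢ(Kᵢ−1)/(1+β(Kᵢ−1)) = 0.
Feasibility: ΣzᵢKᵢ = 1.2475, Σzᵢ/Kᵢ = 1.5484 — both > 1, two phases present.
Newton iteration, β⁰ = 0.5:
  β = 0.5000: g = -0.10615, g' = -0.6485 → β = 0.3363
  β = 0.3363: g = -0.00142, g' = -0.6434 → β = 0.3341
Converged at β = 0.3341.
Compositions from xᵢ = zᵢ/(1+β(Kᵢ−1)), yᵢ = Kᵢxᵢ:
  1: x = 0.2937, y = 0.6810
  2: x = 0.1359, y = 0.1051
  3: x = 0.5704, y = 0.2139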